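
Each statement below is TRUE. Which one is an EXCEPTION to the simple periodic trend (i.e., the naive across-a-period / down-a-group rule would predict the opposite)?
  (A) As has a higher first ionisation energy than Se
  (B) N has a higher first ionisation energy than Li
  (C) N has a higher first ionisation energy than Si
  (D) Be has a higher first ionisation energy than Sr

(A)

The general trend: first ionisation energy increases across a period and decreases down a group.
(A) As (period 4, group 15) vs Se (period 4, group 16): the stated order contradicts the simple trend.
(B) N (period 2, group 15) vs Li (period 2, group 1): the stated order agrees with the simple trend.
(C) N (period 2, group 15) vs Si (period 3, group 14): the stated order agrees with the simple trend.
(D) Be (period 2, group 2) vs Sr (period 5, group 2): the stated order agrees with the simple trend.
The exception is (A): Se (4p⁴) ionizes more easily than half-filled As (4p³).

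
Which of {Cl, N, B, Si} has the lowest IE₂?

Si

IE_2 is the cost of taking one more electron from the +1 cation: Cl⁺ still has 6 valence electrons; N⁺ still has 4 valence electrons; B⁺ still has 2 valence electrons; Si⁺ still has 3 valence electrons.
All are still removing valence electrons, so compare the +1 ions as you would atoms: IE_2 generally rises across a period (higher Z_eff) and falls down a group (larger shell), subject to the usual subshell exceptions.
Valence configurations: Cl⁺ [Ne]3s²3p⁴, N⁺ [He]2s²2p², B⁺ [He]2s², Si⁺ [Ne]3s²3p¹.
The numbers (kJ/mol): Cl 2298, N 2856, B 2427, Si 1577.
Hence IE_2: Si < Cl < B < N.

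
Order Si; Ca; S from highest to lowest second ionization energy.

S > Si > Ca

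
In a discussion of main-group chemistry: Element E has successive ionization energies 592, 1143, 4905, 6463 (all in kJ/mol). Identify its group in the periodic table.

Group 2

Look for the largest jump between consecutive ionization energies: IE3/IE2 ≈ 4.3, far larger than any earlier ratio.
That jump marks the point where a core electron is being removed. So the atom has 2 valence electrons.
A main-group element with 2 valence electrons is in group 2.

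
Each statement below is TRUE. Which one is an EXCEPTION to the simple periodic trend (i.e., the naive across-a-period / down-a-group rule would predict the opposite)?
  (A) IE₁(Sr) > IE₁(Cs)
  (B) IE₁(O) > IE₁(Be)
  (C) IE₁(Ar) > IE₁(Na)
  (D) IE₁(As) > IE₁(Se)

(D)

The general trend: IE₁ increases across a period and decreases down a group.
(A) Sr (period 5, group 2) vs Cs (period 6, group 1): the stated order agrees with the simple trend.
(B) O (period 2, group 16) vs Be (period 2, group 2): the stated order agrees with the simple trend.
(C) Ar (period 3, group 18) vs Na (period 3, group 1): the stated order agrees with the simple trend.
(D) As (period 4, group 15) vs Se (period 4, group 16): the stated order contradicts the simple trend.
The exception is (D): Se (4p⁴) ionizes more easily than half-filled As (4p³).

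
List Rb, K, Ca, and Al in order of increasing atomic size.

Radius decreases left→right (rising Z_eff, same n) and increases top→bottom (higher n).
These span different periods and groups, so the two trends combine.
Ca > Al: relative to Al, both the across-period and down-group shifts push Ca's atomic radius up.
K > Ca: K lies to the left of Ca in period 4, so the across-period effect alone puts K larger.
Rb > K: Rb sits below K in group 1, so the down-group effect alone puts Rb larger.
Tabulated atomic radius (pm): Al 126, K 196, Ca 171, Rb 210.
So from smallest to largest: Al < Ca < K < Rb.

Al < Ca < K < Rb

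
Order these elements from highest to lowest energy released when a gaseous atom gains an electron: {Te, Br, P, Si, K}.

Br > Te > Si > P > K

Si is in period 3, group 14; P is in period 3, group 15; K is in period 4, group 1; Br is in period 4, group 17; Te is in period 5, group 16.
Electron affinity generally becomes more exothermic across a period toward the halogens and less exothermic down a group.
Neither a single period nor a single group — weigh both effects.
P > K: relative to K, both the across-period and down-group shifts push P's electron affinity up.
Si > P: this pair runs against the simple trend — see the exception note.
Te > Si: the two effects oppose for this pair; the across-period effect wins (190 vs 134 kJ/mol).
Br > Te: relative to Te, both the across-period and down-group shifts push Br's electron affinity up.
Note the exception: Si has a higher electron affinity than P, contrary to the simple trend — adding an electron to P's half-filled 3p³ is unfavourable, so Si (3p²) has the more exothermic EA.
For reference (kJ/mol): Si 134, P 72, K 48, Br 325, Te 190.
So from highest to lowest: Br > Te > Si > P > K.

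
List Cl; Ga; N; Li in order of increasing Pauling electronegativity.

Li is in period 2, group 1; N is in period 2, group 15; Cl is in period 3, group 17; Ga is in period 4, group 13.
Electronegativity increases across a period and decreases down a group, tracking effective nuclear charge and atomic size.
Here both period and group differ, so the two effects have to be weighed against each other.
Ga > Li: period and group pull opposite ways; the across-period shift dominates (1.81 vs 0.98).
N > Ga: relative to Ga, both the across-period and down-group shifts push N's electronegativity up.
Cl > N: period and group pull opposite ways; the across-period shift dominates (3.16 vs 3.04).
Approximate values (Pauling): Li 0.98, N 3.04, Cl 3.16, Ga 1.81.
So from lowest to highest: Li < Ga < N < Cl.

Li, Ga, N, Cl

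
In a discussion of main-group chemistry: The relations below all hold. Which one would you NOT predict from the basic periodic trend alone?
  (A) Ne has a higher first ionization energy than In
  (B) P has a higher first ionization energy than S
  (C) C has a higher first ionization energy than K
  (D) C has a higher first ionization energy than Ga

(B)

The general trend: first ionization energy increases across a period and decreases down a group.
(A) Ne (period 2, group 18) vs In (period 5, group 13): the stated order agrees with the simple trend.
(B) P (period 3, group 15) vs S (period 3, group 16): the stated order contradicts the simple trend.
(C) C (period 2, group 14) vs K (period 4, group 1): the stated order agrees with the simple trend.
(D) C (period 2, group 14) vs Ga (period 4, group 13): the stated order agrees with the simple trend.
The exception is (B): S (3p⁴) ionizes more easily than half-filled P (3p³) because the paired 3p electron in S is pushed out by e⁻–e⁻ repulsion.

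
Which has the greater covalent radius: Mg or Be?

Atomic radius shrinks across a period as nuclear charge pulls the same shell inward, and grows down a group as new shells are added.
All are in group 2, so atomic radius increases down the group.
So Mg has the greater covalent radius (Mg > Be).

Mg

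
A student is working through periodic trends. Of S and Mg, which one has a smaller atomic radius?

Across a period the added protons contract the valence shell; down a group each new principal shell makes the atom larger.
All lie in period 3, so atomic radius increases right to left.
So S has the smaller atomic radius (S < Mg).

S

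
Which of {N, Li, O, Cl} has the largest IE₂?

Li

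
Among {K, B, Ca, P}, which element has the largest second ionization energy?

K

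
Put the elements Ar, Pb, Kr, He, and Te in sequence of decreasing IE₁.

He > Ar > Kr > Te > Pb

Across a period the outer electron is held more tightly (higher IE₁); down a group it sits in a higher shell, more shielded, and comes off more easily.
Neither a single period nor a single group — weigh both effects.
Te > Pb: relative to Pb, both the across-period and down-group shifts push Te's first ionization energy up.
Kr > Te: relative to Te, both the across-period and down-group shifts push Kr's first ionization energy up.
Ar > Kr: Ar sits above Kr in group 18, so the down-group effect alone puts Ar higher.
He > Ar: they share group 18; the group trend gives He the larger value.
Approximate values (kJ/mol): He 2372, Ar 1521, Kr 1351, Te 869, Pb 716.
So from highest to lowest: He > Ar > Kr > Te > Pb.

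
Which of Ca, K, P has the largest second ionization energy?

K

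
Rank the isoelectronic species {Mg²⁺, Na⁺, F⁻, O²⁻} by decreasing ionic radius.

All of these have 10 electrons, so size is governed by nuclear charge alone: the more protons, the stronger the pull on the same electron cloud, and the smaller the ion.
Nuclear charges: Mg²⁺ (Z=12), Na⁺ (Z=11), F⁻ (Z=9), O²⁻ (Z=8).
Largest to smallest: O²⁻ > F⁻ > Na⁺ > Mg²⁺.

O²⁻, F⁻, Na⁺, Mg²⁺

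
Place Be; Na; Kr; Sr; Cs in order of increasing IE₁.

Cs < Na < Sr < Be < Kr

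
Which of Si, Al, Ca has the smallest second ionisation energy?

Ca

Consider each +1 ion: Si⁺ still has 3 valence electrons; Al⁺ still has 2 valence electrons; Ca⁺ still has 1 valence electron.
All are still removing valence electrons, so compare the +1 ions as you would atoms: IE_2 generally rises across a period (higher Z_eff) and falls down a group (larger shell), subject to the usual subshell exceptions.
Valence configurations: Si⁺ [Ne]3s²3p¹, Al⁺ [Ne]3s², Ca⁺ [Ar]4s¹.
Si⁺ loses a lone 3p electron whereas Al⁺ must break into a filled 3s² pair, so IE_2(Al) > IE_2(Si) even though Si has the higher nuclear charge.
Approximate IE_2 values (kJ/mol): Si 1577, Al 1817, Ca 1145.
Hence IE_2: Ca < Si < Al.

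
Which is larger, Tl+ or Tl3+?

Tl+

Both ions have Z = 81 protons, but Tl3+ has lost more electrons, so its remaining electrons feel a larger effective nuclear charge per electron and are pulled in more tightly.
Higher positive charge → smaller ion, so Tl+ > Tl3+.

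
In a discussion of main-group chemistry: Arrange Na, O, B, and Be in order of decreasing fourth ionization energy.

B > Be > Na > O

After 3 electrons have been removed, what remains? Na³⁺ is already 2 electrons into the core; O³⁺ still has 3 valence electrons; B³⁺ is the bare [He] core; Be³⁺ is already 1 electron into the core.
Breaking into a closed-shell core is much more expensive than removing a leftover valence electron — Na, Be and B have the largest IE_4 here.
Tabulated IE_4 (kJ/mol): Na 9543, O 7469, B 25026, Be 21007.
Hence IE_4: O < Na < Be < B.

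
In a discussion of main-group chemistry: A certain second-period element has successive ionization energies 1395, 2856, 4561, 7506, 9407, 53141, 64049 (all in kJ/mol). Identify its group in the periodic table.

Group 15

Look for the largest jump between consecutive ionization energies: IE6/IE5 ≈ 5.6, far larger than any earlier ratio.
That jump marks the point where a core electron is being removed. So the atom has 5 valence electrons.
A main-group element with 5 valence electrons is in group 15.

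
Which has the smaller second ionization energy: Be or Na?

Be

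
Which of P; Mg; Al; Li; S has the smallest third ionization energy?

Al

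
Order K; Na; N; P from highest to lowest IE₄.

Consider each +3 ion: K³⁺ is already 2 electrons into the core; Na³⁺ is already 2 electrons into the core; N³⁺ still has 2 valence electrons; P³⁺ still has 2 valence electrons.
Usually core removal costs more than valence removal, but here the competition is close: a tightly held n=2 valence electron can cost more to remove than an n=3 core electron, so the actual values have to decide it.
Valence configurations: N³⁺ [He]2s², P³⁺ [Ne]3s².
Approximate IE_4 values (kJ/mol): K 5877, Na 9543, N 7475, P 4964.
Putting it together, IE_4: P < K < N < Na.

Na, N, K, P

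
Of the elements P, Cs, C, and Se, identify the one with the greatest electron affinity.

Se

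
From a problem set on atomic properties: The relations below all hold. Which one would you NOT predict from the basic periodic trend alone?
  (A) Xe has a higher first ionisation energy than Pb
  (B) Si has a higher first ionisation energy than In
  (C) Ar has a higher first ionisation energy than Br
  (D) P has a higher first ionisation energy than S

(D)

The general trend: first ionisation energy increases across a period and decreases down a group.
(A) Xe (period 5, group 18) vs Pb (period 6, group 14): the stated order agrees with the simple trend.
(B) Si (period 3, group 14) vs In (period 5, group 13): the stated order agrees with the simple trend.
(C) Ar (period 3, group 18) vs Br (period 4, group 17): the stated order agrees with the simple trend.
(D) P (period 3, group 15) vs S (period 3, group 16): the stated order contradicts the simple trend.
The exception is (D): S (3p⁴) ionizes more easily than half-filled P (3p³) because the paired 3p electron in S is pushed out by e⁻–e⁻ repulsion.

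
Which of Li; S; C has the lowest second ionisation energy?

The second ionization energy removes an electron from the +1 ion. For each element: Li⁺ is the bare [He] core; S⁺ still has 5 valence electrons; C⁺ still has 3 valence electrons.
Pulling an electron out of a noble-gas core costs far more than removing a remaining valence electron, so Li sits at the high end of IE_2.
Valence configurations: S⁺ [Ne]3s²3p³, C⁺ [He]2s²2p¹.
Approximate IE_2 values (kJ/mol): Li 7298, S 2252, C 2353.
Putting it together, IE_2: S < C < Li.

S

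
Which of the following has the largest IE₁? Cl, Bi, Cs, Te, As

IE₁ increases left→right with effective nuclear charge and decreases top→bottom as the valence shell moves farther out.
Neither a single period nor a single group — weigh both effects.
Bi > Cs: Bi lies to the right of Cs in period 6, so the across-period effect alone puts Bi higher.
Te > Bi: both effects reinforce here, so Te is clearly the higher of the two.
As > Te: period and group pull opposite ways; the down-group shift dominates (947 vs 869 kJ/mol).
Cl > As: both effects reinforce here, so Cl is clearly the higher of the two.
Tabulated first ionization energy (kJ/mol): Cl 1251, As 947, Te 869, Cs 376, Bi 703.
The largest IE₁ among these belongs to Cl.

Cl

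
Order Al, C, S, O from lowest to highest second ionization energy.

Al < S < C < O

The second ionization energy removes an electron from the +1 ion. For each element: Al⁺ still has 2 valence electrons; C⁺ still has 3 valence electrons; S⁺ still has 5 valence electrons; O⁺ still has 5 valence electrons.
All are still removing valence electrons, so compare the +1 ions as you would atoms: IE_2 generally rises across a period (higher Z_eff) and falls down a group (larger shell), subject to the usual subshell exceptions.
Valence configurations: Al⁺ [Ne]3s², C⁺ [He]2s²2p¹, S⁺ [Ne]3s²3p³, O⁺ [He]2s²2p³.
Tabulated IE_2 (kJ/mol): Al 1817, C 2353, S 2252, O 3388.
Overall IE_2 order: Al < S < C < O.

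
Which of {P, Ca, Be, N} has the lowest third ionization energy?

P

Consider each +2 ion: P²⁺ still has 3 valence electrons; Ca²⁺ is the bare [Ar] core; Be²⁺ is the bare [He] core; N²⁺ still has 3 valence electrons.
Pulling an electron out of a noble-gas core costs far more than removing a remaining valence electron, so Ca and Be sit at the high end of IE_3.
Valence configurations: P²⁺ [Ne]3s²3p¹, N²⁺ [He]2s²2p¹.
Approximate IE_3 values (kJ/mol): P 2914, Ca 4912, Be 14849, N 4578.
So the third ionization energies run P < N < Ca < Be.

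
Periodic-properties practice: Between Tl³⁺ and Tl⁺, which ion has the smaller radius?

Tl³⁺

Both ions have Z = 81 protons, but Tl³⁺ has lost more electrons, so its remaining electrons feel a larger effective nuclear charge per electron and are pulled in more tightly.
Higher positive charge → smaller ion, so Tl⁺ > Tl³⁺.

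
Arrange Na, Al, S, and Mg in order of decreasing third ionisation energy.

Mg > Na > S > Al

IE_3 is the cost of taking one more electron from the +2 cation: Na²⁺ is already 1 electron into the core; Al²⁺ still has 1 valence electron; S²⁺ still has 4 valence electrons; Mg²⁺ is the bare [Ne] core.
Pulling an electron out of a noble-gas core costs far more than removing a remaining valence electron, so Na and Mg sit at the high end of IE_3.
Valence configurations: Al²⁺ [Ne]3s¹, S²⁺ [Ne]3s²3p².
Approximate IE_3 values (kJ/mol): Na 6910, Al 2745, S 3357, Mg 7733.
So the third ionization energies run Al < S < Na < Mg.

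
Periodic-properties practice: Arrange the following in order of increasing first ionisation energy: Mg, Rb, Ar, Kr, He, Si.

Rb, Mg, Si, Kr, Ar, He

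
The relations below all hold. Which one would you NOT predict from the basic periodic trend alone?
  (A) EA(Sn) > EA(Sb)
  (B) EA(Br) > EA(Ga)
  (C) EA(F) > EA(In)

The general trend: electron affinity increases across a period and decreases down a group.
(A) Sn (period 5, group 14) vs Sb (period 5, group 15): the stated order contradicts the simple trend.
(B) Br (period 4, group 17) vs Ga (period 4, group 13): the stated order agrees with the simple trend.
(C) F (period 2, group 17) vs In (period 5, group 13): the stated order agrees with the simple trend.
The exception is (A): adding an electron to Sb's half-filled 5p³ is unfavourable, so Sn has the more exothermic EA.

(A)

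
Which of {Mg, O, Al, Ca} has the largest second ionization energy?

After 1 electron has been removed, what remains? Mg⁺ still has 1 valence electron; O⁺ still has 5 valence electrons; Al⁺ still has 2 valence electrons; Ca⁺ still has 1 valence electron.
All are still removing valence electrons, so compare the +1 ions as you would atoms: IE_2 generally rises across a period (higher Z_eff) and falls down a group (larger shell), subject to the usual subshell exceptions.
Valence configurations: Mg⁺ [Ne]3s¹, O⁺ [He]2s²2p³, Al⁺ [Ne]3s², Ca⁺ [Ar]4s¹.
The numbers (kJ/mol): Mg 1451, O 3388, Al 1817, Ca 1145.
Putting it together, IE_2: Ca < Mg < Al < O.

O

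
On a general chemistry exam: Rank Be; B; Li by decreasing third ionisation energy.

Consider each +2 ion: Be²⁺ is the bare [He] core; B²⁺ still has 1 valence electron; Li²⁺ is already 1 electron into the core.
Core electrons are held far more tightly than valence electrons, so Li and Be top the IE_3 order.
Approximate IE_3 values (kJ/mol): Be 14849, B 3660, Li 11815.
Overall IE_3 order: B < Li < Be.

Be > Li > B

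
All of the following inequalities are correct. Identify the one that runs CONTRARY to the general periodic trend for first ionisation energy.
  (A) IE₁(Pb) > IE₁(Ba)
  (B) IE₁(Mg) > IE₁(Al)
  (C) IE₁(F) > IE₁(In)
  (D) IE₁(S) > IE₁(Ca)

(B)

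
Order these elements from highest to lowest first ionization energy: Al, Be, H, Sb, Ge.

H > Be > Sb > Ge > Al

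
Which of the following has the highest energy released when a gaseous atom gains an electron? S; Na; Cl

Cl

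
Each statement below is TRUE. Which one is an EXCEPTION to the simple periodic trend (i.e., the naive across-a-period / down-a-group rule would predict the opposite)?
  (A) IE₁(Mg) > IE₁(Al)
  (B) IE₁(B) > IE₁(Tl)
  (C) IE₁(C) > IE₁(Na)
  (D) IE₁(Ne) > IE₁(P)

(A)

The general trend: first ionisation energy increases across a period and decreases down a group.
(A) Mg (period 3, group 2) vs Al (period 3, group 13): the stated order contradicts the simple trend.
(B) B (period 2, group 13) vs Tl (period 6, group 13): the stated order agrees with the simple trend.
(C) C (period 2, group 14) vs Na (period 3, group 1): the stated order agrees with the simple trend.
(D) Ne (period 2, group 18) vs P (period 3, group 15): the stated order agrees with the simple trend.
The exception is (A): Al's single 3p electron is easier to remove than one from Mg's filled 3s².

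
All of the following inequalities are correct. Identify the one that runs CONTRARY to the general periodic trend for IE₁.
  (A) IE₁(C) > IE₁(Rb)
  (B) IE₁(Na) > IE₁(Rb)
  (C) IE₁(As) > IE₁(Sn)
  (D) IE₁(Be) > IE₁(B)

(D)

The general trend: IE₁ increases across a period and decreases down a group.
(A) C (period 2, group 14) vs Rb (period 5, group 1): the stated order agrees with the simple trend.
(B) Na (period 3, group 1) vs Rb (period 5, group 1): the stated order agrees with the simple trend.
(C) As (period 4, group 15) vs Sn (period 5, group 14): the stated order agrees with the simple trend.
(D) Be (period 2, group 2) vs B (period 2, group 13): the stated order contradicts the simple trend.
The exception is (D): removing B's lone 2p electron is easier than breaking Be's filled 2s².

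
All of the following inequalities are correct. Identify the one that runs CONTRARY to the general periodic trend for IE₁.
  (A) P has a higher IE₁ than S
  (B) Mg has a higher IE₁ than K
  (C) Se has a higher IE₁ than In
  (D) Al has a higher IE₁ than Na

The general trend: IE₁ increases across a period and decreases down a group.
(A) P (period 3, group 15) vs S (period 3, group 16): the stated order contradicts the simple trend.
(B) Mg (period 3, group 2) vs K (period 4, group 1): the stated order agrees with the simple trend.
(C) Se (period 4, group 16) vs In (period 5, group 13): the stated order agrees with the simple trend.
(D) Al (period 3, group 13) vs Na (period 3, group 1): the stated order agrees with the simple trend.
The exception is (A): S (3p⁴) ionizes more easily than half-filled P (3p³) because the paired 3p electron in S is pushed out by e⁻–e⁻ repulsion.

(A)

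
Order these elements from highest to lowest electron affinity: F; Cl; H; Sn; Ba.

Cl, F, Sn, H, Ba

H is in period 1, group 1; F is in period 2, group 17; Cl is in period 3, group 17; Sn is in period 5, group 14; Ba is in period 6, group 2.
Atoms with high Z_eff and room in the valence shell (especially the halogens) have the most exothermic electron affinities.
Neither a single period nor a single group — weigh both effects.
H > Ba: period and group pull opposite ways; the down-group shift dominates (73 vs 14 kJ/mol).
Sn > H: the two effects oppose for this pair; the across-period effect wins (107 vs 73 kJ/mol).
F > Sn: both effects reinforce here, so F is clearly the higher of the two.
Cl > F: this pair runs against the simple trend — see the exception note.
Note the exception: Cl has a higher electron affinity than F, contrary to the simple trend — F's small 2p subshell makes the incoming electron feel strong e⁻–e⁻ repulsion, so Cl actually releases more energy on gaining an electron.
For reference (kJ/mol): H 73, F 328, Cl 349, Sn 107, Ba 14.
So from highest to lowest: Cl > F > Sn > H > Ba.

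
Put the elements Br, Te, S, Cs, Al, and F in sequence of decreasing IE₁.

F > Br > S > Te > Al > Cs

F is in period 2, group 17; Al is in period 3, group 13; S is in period 3, group 16; Br is in period 4, group 17; Te is in period 5, group 16; Cs is in period 6, group 1.
First ionization energy rises across a period (greater Z_eff holds electrons more tightly) and falls down a group (valence electrons are farther from the nucleus).
These span different periods and groups, so the two trends combine.
Al > Cs: both effects reinforce here, so Al is clearly the higher of the two.
Te > Al: period and group pull opposite ways; the across-period shift dominates (869 vs 578 kJ/mol).
S > Te: S sits above Te in group 16, so the down-group effect alone puts S higher.
Br > S: the two effects oppose for this pair; the across-period effect wins (1140 vs 1000 kJ/mol).
F > Br: F sits above Br in group 17, so the down-group effect alone puts F higher.
Approximate values (kJ/mol): F 1681, Al 578, S 1000, Br 1140, Te 869, Cs 376.
So from highest to lowest: F > Br > S > Te > Al > Cs.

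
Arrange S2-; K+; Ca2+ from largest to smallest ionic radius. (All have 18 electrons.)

All of these have 18 electrons, so size is governed by nuclear charge alone: the more protons, the stronger the pull on the same electron cloud, and the smaller the ion.
Nuclear charges: Ca2+ (Z=20), K+ (Z=19), S2- (Z=16).
Largest to smallest: S2- > K+ > Ca2+.

S2-, K+, Ca2+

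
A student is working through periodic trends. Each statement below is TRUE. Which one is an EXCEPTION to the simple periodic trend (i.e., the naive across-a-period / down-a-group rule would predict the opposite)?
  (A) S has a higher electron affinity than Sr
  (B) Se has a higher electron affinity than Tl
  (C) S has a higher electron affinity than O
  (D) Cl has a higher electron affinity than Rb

(C)

The general trend: electron affinity increases across a period and decreases down a group.
(A) S (period 3, group 16) vs Sr (period 5, group 2): the stated order agrees with the simple trend.
(B) Se (period 4, group 16) vs Tl (period 6, group 13): the stated order agrees with the simple trend.
(C) S (period 3, group 16) vs O (period 2, group 16): the stated order contradicts the simple trend.
(D) Cl (period 3, group 17) vs Rb (period 5, group 1): the stated order agrees with the simple trend.
The exception is (C): the compact 2p subshell of O repels the added electron more than S's larger 3p does.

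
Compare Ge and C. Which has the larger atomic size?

C is in period 2, group 14; Ge is in period 4, group 14.
Radius decreases left→right (rising Z_eff, same n) and increases top→bottom (higher n).
All are in group 14, so atomic radius increases down the group.
So Ge has the larger atomic size (Ge > C).

Ge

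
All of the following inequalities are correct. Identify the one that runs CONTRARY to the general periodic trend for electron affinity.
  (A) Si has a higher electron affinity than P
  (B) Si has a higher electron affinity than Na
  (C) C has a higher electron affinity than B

(A)

The general trend: electron affinity increases across a period and decreases down a group.
(A) Si (period 3, group 14) vs P (period 3, group 15): the stated order contradicts the simple trend.
(B) Si (period 3, group 14) vs Na (period 3, group 1): the stated order agrees with the simple trend.
(C) C (period 2, group 14) vs B (period 2, group 13): the stated order agrees with the simple trend.
The exception is (A): adding an electron to P's half-filled 3p³ is unfavourable, so Si (3p²) has the more exothermic EA.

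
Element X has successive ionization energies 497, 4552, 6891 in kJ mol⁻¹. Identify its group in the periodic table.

Look for the largest jump between consecutive ionization energies: IE2/IE1 ≈ 9.2, far larger than any earlier ratio.
That jump marks the point where a core electron is being removed. So the atom has 1 valence electron.
A main-group element with 1 valence electron is in group 1.

Group 1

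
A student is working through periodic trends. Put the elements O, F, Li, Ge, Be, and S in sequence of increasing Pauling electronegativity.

Li is in period 2, group 1; Be is in period 2, group 2; O is in period 2, group 16; F is in period 2, group 17; S is in period 3, group 16; Ge is in period 4, group 14.
Electronegativity increases across a period and decreases down a group, tracking effective nuclear charge and atomic size.
Here both period and group differ, so the two effects have to be weighed against each other.
Be > Li: both are in period 2; the period trend gives Be the larger value.
Ge > Be: the two effects oppose for this pair; the across-period effect wins (2.01 vs 1.57).
S > Ge: both effects reinforce here, so S is clearly the higher of the two.
O > S: O sits above S in group 16, so the down-group effect alone puts O higher.
F > O: F lies to the right of O in period 2, so the across-period effect alone puts F higher.
Approximate values (Pauling): Li 0.98, Be 1.57, O 3.44, F 3.98, S 2.58, Ge 2.01.
So from lowest to highest: Li < Be < Ge < S < O < F.

Li, Be, Ge, S, O, F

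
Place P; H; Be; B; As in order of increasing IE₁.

H is in period 1, group 1; Be is in period 2, group 2; B is in period 2, group 13; P is in period 3, group 15; As is in period 4, group 15.
IE₁ increases left→right with effective nuclear charge and decreases top→bottom as the valence shell moves farther out.
Neither a single period nor a single group — weigh both effects.
Be > B: this pair runs against the simple trend — see the exception note.
As > Be: the two effects oppose for this pair; the across-period effect wins (947 vs 900 kJ/mol).
P > As: P sits above As in group 15, so the down-group effect alone puts P higher.
H > P: period and group pull opposite ways; the down-group shift dominates (1312 vs 1012 kJ/mol).
Note the exception: Be has a higher first ionization energy than B, contrary to the simple trend — removing B's lone 2p electron is easier than breaking Be's filled 2s².
Tabulated first ionization energy (kJ/mol): H 1312, Be 900, B 801, P 1012, As 947.
So from lowest to highest: B < Be < As < P < H.

B < Be < As < P < H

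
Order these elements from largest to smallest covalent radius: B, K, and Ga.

K > Ga > B

B is in period 2, group 13; K is in period 4, group 1; Ga is in period 4, group 13.
Atomic radius shrinks across a period as nuclear charge pulls the same shell inward, and grows down a group as new shells are added.
These span different periods and groups, so the two trends combine.
Ga > B: Ga sits below B in group 13, so the down-group effect alone puts Ga larger.
K > Ga: both are in period 4; the period trend gives K the larger value.
Approximate values (pm): B 85, K 196, Ga 124.
So from largest to smallest: K > Ga > B.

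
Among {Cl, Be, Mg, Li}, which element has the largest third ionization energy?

Be

The third ionization energy removes an electron from the +2 ion. For each element: Cl²⁺ still has 5 valence electrons; Be²⁺ is the bare [He] core; Mg²⁺ is the bare [Ne] core; Li²⁺ is already 1 electron into the core.
Breaking into a closed-shell core is much more expensive than removing a leftover valence electron — Mg, Li and Be have the largest IE_3 here.
Approximate IE_3 values (kJ/mol): Cl 3822, Be 14849, Mg 7733, Li 11815.
So the third ionization energies run Cl < Mg < Li < Be.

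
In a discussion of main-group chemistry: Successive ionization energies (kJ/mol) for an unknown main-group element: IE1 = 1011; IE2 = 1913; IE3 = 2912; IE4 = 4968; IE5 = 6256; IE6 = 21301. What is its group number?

Look for the largest jump between consecutive ionization energies: IE6/IE5 ≈ 3.4, far larger than any earlier ratio.
That jump marks the point where a core electron is being removed. So the atom has 5 valence electrons.
A main-group element with 5 valence electrons is in group 15.

Group 15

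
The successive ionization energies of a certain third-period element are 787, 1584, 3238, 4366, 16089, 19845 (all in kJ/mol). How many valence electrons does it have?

Look for the largest jump between consecutive ionization energies: IE5/IE4 ≈ 3.7, far larger than any earlier ratio.
That jump marks the point where a core electron is being removed. So the atom has 4 valence electrons.

4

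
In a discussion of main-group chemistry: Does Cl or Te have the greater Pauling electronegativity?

Cl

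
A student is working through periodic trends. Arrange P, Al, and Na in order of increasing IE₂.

Consider each +1 ion: P⁺ still has 4 valence electrons; Al⁺ still has 2 valence electrons; Na⁺ is the bare [Ne] core.
Core electrons are held far more tightly than valence electrons, so Na tops the IE_2 order.
Valence configurations: P⁺ [Ne]3s²3p², Al⁺ [Ne]3s².
Approximate IE_2 values (kJ/mol): P 1907, Al 1817, Na 4562.
Hence IE_2: Al < P < Na.

Al < P < Na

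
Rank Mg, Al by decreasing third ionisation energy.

Mg > Al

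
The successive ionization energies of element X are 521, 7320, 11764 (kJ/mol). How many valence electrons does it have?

1

Look for the largest jump between consecutive ionization energies: IE2/IE1 ≈ 14.0, far larger than any earlier ratio.
That jump marks the point where a core electron is being removed. So the atom has 1 valence electron.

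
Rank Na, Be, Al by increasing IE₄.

The fourth ionization energy removes an electron from the +3 ion. For each element: Na³⁺ is already 2 electrons into the core; Be³⁺ is already 1 electron into the core; Al³⁺ is the bare [Ne] core.
All of these are removing an electron from a noble-gas core or deeper; the smaller core (lower principal quantum number) is held far more tightly, and within a period the higher nuclear charge binds the same core more tightly.
Approximate IE_4 values (kJ/mol): Na 9543, Be 21007, Al 11577.
Putting it together, IE_4: Na < Al < Be.

Na, Al, Be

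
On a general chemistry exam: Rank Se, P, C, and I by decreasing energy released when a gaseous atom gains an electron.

I, Se, C, P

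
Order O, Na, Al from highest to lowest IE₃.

Na > O > Al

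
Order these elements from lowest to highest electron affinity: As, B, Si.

B, As, Si

Adding an electron releases more energy for atoms nearer the top right (short of the noble gases).
These sit on a diagonal, where the across-period and down-group effects partly cancel.
As > B: period and group pull opposite ways; the across-period shift dominates (78 vs 27 kJ/mol).
Si > As: the two effects oppose for this pair; the down-group effect wins (134 vs 78 kJ/mol).
Approximate values (kJ/mol): B 27, Si 134, As 78.
So from lowest to highest: B < As < Si.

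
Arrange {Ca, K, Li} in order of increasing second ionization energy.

After 1 electron has been removed, what remains? Ca⁺ still has 1 valence electron; K⁺ is the bare [Ar] core; Li⁺ is the bare [He] core.
Breaking into a closed-shell core is much more expensive than removing a leftover valence electron — K and Li have the largest IE_2 here.
Tabulated IE_2 (kJ/mol): Ca 1145, K 3052, Li 7298.
Putting it together, IE_2: Ca < K < Li.

Ca < K < Li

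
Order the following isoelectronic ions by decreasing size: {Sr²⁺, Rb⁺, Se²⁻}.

Se²⁻, Rb⁺, Sr²⁺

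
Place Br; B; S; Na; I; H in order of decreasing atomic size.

Na, I, Br, S, B, H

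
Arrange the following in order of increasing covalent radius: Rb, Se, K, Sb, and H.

H is in period 1, group 1; K is in period 4, group 1; Se is in period 4, group 16; Rb is in period 5, group 1; Sb is in period 5, group 15.
Across a period the added protons contract the valence shell; down a group each new principal shell makes the atom larger.
Here both period and group differ, so the two effects have to be weighed against each other.
Se > H: the two effects oppose for this pair; the down-group effect wins (116 vs 32 pm).
Sb > Se: relative to Se, both the across-period and down-group shifts push Sb's atomic radius up.
K > Sb: period and group pull opposite ways; the across-period shift dominates (196 vs 140 pm).
Rb > K: Rb sits below K in group 1, so the down-group effect alone puts Rb larger.
Approximate values (pm): H 32, K 196, Se 116, Rb 210, Sb 140.
So from smallest to largest: H < Se < Sb < K < Rb.

H < Se < Sb < K < Rb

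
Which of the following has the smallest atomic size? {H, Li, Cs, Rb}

H is in period 1, group 1; Li is in period 2, group 1; Rb is in period 5, group 1; Cs is in period 6, group 1.
Moving right in a period, electrons are added to the same shell under a stronger nuclear pull, so atoms get smaller; moving down, a new shell is opened and atoms get larger.
All are in group 1, so atomic radius increases down the group.
The smallest atomic size among these belongs to H.

H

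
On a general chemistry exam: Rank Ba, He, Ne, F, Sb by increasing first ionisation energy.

Ba < Sb < F < Ne < He

Across a period the outer electron is held more tightly (higher IE₁); down a group it sits in a higher shell, more shielded, and comes off more easily.
These span different periods and groups, so the two trends combine.
Sb > Ba: relative to Ba, both the across-period and down-group shifts push Sb's first ionization energy up.
F > Sb: relative to Sb, both the across-period and down-group shifts push F's first ionization energy up.
Ne > F: both are in period 2; the period trend gives Ne the larger value.
He > Ne: He sits above Ne in group 18, so the down-group effect alone puts He higher.
Tabulated first ionization energy (kJ/mol): He 2372, F 1681, Ne 2081, Sb 831, Ba 503.
So from lowest to highest: Ba < Sb < F < Ne < He.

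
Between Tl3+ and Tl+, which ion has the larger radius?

Tl+

Both ions have Z = 81 protons, but Tl3+ has lost more electrons, so its remaining electrons feel a larger effective nuclear charge per electron and are pulled in more tightly.
Higher positive charge → smaller ion, so Tl+ > Tl3+.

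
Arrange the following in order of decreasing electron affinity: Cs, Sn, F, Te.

F > Te > Sn > Cs

F is in period 2, group 17; Sn is in period 5, group 14; Te is in period 5, group 16; Cs is in period 6, group 1.
Electron affinity generally becomes more exothermic across a period toward the halogens and less exothermic down a group.
Neither a single period nor a single group — weigh both effects.
Sn > Cs: relative to Cs, both the across-period and down-group shifts push Sn's electron affinity up.
Te > Sn: Te lies to the right of Sn in period 5, so the across-period effect alone puts Te higher.
F > Te: relative to Te, both the across-period and down-group shifts push F's electron affinity up.
Tabulated electron affinity (kJ/mol): F 328, Sn 107, Te 190, Cs 46.
So from highest to lowest: F > Te > Sn > Cs.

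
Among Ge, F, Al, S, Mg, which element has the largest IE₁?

Across a period the outer electron is held more tightly (higher IE₁); down a group it sits in a higher shell, more shielded, and comes off more easily.
Here both period and group differ, so the two effects have to be weighed against each other.
Mg > Al: this pair runs against the simple trend — see the exception note.
Ge > Mg: the two effects oppose for this pair; the across-period effect wins (762 vs 738 kJ/mol).
S > Ge: both effects reinforce here, so S is clearly the higher of the two.
F > S: relative to S, both the across-period and down-group shifts push F's first ionization energy up.
Note the exception: Mg has a higher first ionization energy than Al, contrary to the simple trend — Al's single 3p electron is easier to remove than one from Mg's filled 3s².
Approximate values (kJ/mol): F 1681, Mg 738, Al 578, S 1000, Ge 762.
The largest IE₁ among these belongs to F.

F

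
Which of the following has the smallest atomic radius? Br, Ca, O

O

O is in period 2, group 16; Ca is in period 4, group 2; Br is in period 4, group 17.
Radius decreases left→right (rising Z_eff, same n) and increases top→bottom (higher n).
These span different periods and groups, so the two trends combine.
Br > O: the two effects oppose for this pair; the down-group effect wins (114 vs 63 pm).
Ca > Br: Ca lies to the left of Br in period 4, so the across-period effect alone puts Ca larger.
For reference (pm): O 63, Ca 171, Br 114.
The smallest atomic radius among these belongs to O.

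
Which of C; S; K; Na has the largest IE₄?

Na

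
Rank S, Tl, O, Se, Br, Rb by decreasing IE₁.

O > Br > S > Se > Tl > Rb

O is in period 2, group 16; S is in period 3, group 16; Se is in period 4, group 16; Br is in period 4, group 17; Rb is in period 5, group 1; Tl is in period 6, group 13.
Across a period the outer electron is held more tightly (higher IE₁); down a group it sits in a higher shell, more shielded, and comes off more easily.
Neither a single period nor a single group — weigh both effects.
Tl > Rb: the two effects oppose for this pair; the across-period effect wins (589 vs 403 kJ/mol).
Se > Tl: relative to Tl, both the across-period and down-group shifts push Se's first ionization energy up.
S > Se: S sits above Se in group 16, so the down-group effect alone puts S higher.
Br > S: the two effects oppose for this pair; the across-period effect wins (1140 vs 1000 kJ/mol).
O > Br: period and group pull opposite ways; the down-group shift dominates (1314 vs 1140 kJ/mol).
Approximate values (kJ/mol): O 1314, S 1000, Se 941, Br 1140, Rb 403, Tl 589.
So from highest to lowest: O > Br > S > Se > Tl > Rb.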